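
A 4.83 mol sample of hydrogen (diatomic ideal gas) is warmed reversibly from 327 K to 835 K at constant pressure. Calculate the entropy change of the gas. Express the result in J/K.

ΔS = 132 J/K

At constant pressure, ΔS = nC_p ln(T₂/T₁) with C_p = 7R/2 = 29.1 J mol⁻¹ K⁻¹.
ΔS = 4.83 × 29.1 × ln(835/327) = 132 J/K.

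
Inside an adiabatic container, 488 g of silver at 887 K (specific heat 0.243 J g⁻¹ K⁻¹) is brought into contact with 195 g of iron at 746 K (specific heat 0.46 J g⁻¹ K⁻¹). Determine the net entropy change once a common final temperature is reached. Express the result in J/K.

Energy balance: T_f = (m₁c₁T₁ + m₂c₂T₂)/(m₁c₁ + m₂c₂) = 826.28 K.
ΔS₁ = m₁c₁ ln(T_f/T₁) = 118.584 × ln(826.28/887) = -8.4094 J/K.
ΔS₂ = m₂c₂ ln(T_f/T₂) = 89.7 × ln(826.28/746) = 9.1677 J/K.
ΔS_total = -8.4094 + 9.1677 = 0.758 J/K.

ΔS_total = 0.758 J/K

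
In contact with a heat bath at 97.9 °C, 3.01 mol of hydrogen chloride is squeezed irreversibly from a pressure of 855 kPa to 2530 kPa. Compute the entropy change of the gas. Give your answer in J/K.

ΔS_gas = -27.1 J/K

Entropy is a state function, so ΔS_gas depends only on the end states.
For an isothermal ideal gas ΔS_gas = nR ln(P₁/P₂) = 3.01 × 8.314 × ln(855/2530) = -27.1 J/K.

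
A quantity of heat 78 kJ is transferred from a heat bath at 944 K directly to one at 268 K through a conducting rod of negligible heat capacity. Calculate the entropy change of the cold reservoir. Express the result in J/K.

The cold reservoir gains heat Q, so ΔS_cold = +Q/T_C = 78000/268 = 291 J/K.

ΔS_cold = 291 J/K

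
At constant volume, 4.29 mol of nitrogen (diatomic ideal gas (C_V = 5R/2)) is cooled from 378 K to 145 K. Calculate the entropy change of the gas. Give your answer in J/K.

ΔS = -85.4 J/K

At constant volume, ΔS = nC_V ln(T₂/T₁) with C_V = 5R/2 = 20.79 J mol⁻¹ K⁻¹.
ΔS = 4.29 × 20.79 × ln(145/378) = -85.4 J/K.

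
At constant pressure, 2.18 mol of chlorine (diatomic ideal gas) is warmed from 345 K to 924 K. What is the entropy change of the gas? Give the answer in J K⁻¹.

ΔS = 62.5 J/K

At constant pressure, ΔS = nC_p ln(T₂/T₁) with C_p = 7R/2 = 29.1 J mol⁻¹ K⁻¹.
ΔS = 2.18 × 29.1 × ln(924/345) = 62.5 J/K.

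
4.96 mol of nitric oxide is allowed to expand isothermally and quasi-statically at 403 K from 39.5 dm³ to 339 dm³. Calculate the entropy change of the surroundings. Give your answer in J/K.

ΔS_surr = -88.6 J/K

For an isothermal ideal gas ΔS_gas = nR ln(V₂/V₁) = 4.96 × 8.314 × ln(339/39.5) = 88.6 J/K.
The process is reversible, so ΔS_surr = −ΔS_gas = -88.6 J/K and ΔS_universe = 0.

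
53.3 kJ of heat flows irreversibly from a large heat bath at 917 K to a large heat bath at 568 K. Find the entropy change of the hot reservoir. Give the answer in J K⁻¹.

The hot reservoir loses heat Q, so ΔS_hot = −Q/T_H = −53300/917 = -58.1 J/K.

ΔS_hot = -58.1 J/K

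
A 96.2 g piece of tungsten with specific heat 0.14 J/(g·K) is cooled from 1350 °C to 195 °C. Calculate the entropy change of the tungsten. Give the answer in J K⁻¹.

ΔS = -16.7 J/K

In kelvin: T₁ = 1623.15 K, T₂ = 468.15 K. ΔS = ∫dQ_rev/T = m c ln(T₂/T₁) = 96.2 × 0.14 × ln(468.15/1623.15) = -16.7 J/K.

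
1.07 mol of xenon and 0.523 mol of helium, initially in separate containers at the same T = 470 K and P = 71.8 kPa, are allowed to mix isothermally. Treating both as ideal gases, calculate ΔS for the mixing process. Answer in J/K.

ΔS_mix = 8.38 J/K

Mole fractions: x_A = 1.07/1.59 = 0.672, x_B = 0.328.
ΔS_mix = −R(n_A ln x_A + n_B ln x_B) = −8.314 × (1.07 ln 0.672 + 0.523 ln 0.328) = 8.38 J/K.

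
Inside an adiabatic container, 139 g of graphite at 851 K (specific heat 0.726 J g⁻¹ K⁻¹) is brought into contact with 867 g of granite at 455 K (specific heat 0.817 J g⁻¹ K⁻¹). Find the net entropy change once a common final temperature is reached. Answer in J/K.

ΔS_total = 20.2 J/K

Energy balance: T_f = (m₁c₁T₁ + m₂c₂T₂)/(m₁c₁ + m₂c₂) = 504.38 K.
ΔS₁ = m₁c₁ ln(T_f/T₁) = 100.914 × ln(504.38/851) = -52.79 J/K.
ΔS₂ = m₂c₂ ln(T_f/T₂) = 708.339 × ln(504.38/455) = 72.98 J/K.
ΔS_total = -52.79 + 72.98 = 20.2 J/K.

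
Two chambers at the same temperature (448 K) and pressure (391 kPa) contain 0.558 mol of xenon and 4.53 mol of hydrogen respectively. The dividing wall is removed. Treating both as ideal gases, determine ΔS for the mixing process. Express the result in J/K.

ΔS_mix = 14.6 J/K

Mole fractions: x_A = 0.558/5.09 = 0.11, x_B = 0.89.
ΔS_mix = −R(n_A ln x_A + n_B ln x_B) = −8.314 × (0.558 ln 0.11 + 4.53 ln 0.89) = 14.6 J/K.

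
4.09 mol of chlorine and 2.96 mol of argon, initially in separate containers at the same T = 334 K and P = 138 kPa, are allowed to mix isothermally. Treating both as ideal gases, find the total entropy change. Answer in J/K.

Mole fractions: x_A = 4.09/7.05 = 0.58, x_B = 0.42.
ΔS_mix = −R(n_A ln x_A + n_B ln x_B) = −8.314 × (4.09 ln 0.58 + 2.96 ln 0.42) = 39.9 J/K.

ΔS_mix = 39.9 J/K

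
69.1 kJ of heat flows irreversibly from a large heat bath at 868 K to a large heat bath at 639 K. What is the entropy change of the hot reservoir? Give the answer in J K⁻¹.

ΔS_hot = -79.6 J/K

The hot reservoir loses heat Q, so ΔS_hot = −Q/T_H = −69100/868 = -79.6 J/K.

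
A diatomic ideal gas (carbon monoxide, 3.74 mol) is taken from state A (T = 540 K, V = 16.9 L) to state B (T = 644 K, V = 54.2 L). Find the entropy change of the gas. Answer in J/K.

Entropy is a state function: ΔS = nC_V ln(T₂/T₁) + nR ln(V₂/V₁), with C_V = 5R/2 = 20.79 J mol⁻¹ K⁻¹ for a diatomic ideal gas.
ΔS = 3.74 × [20.79 × ln(644/540) + 8.314 × ln(54.2/16.9)] = 49.9 J/K.

ΔS = 49.9 J/K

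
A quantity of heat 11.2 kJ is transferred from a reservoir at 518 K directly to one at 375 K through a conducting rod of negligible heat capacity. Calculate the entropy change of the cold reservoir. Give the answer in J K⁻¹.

The cold reservoir gains heat Q, so ΔS_cold = +Q/T_C = 11200/375 = 29.9 J/K.

ΔS_cold = 29.9 J/K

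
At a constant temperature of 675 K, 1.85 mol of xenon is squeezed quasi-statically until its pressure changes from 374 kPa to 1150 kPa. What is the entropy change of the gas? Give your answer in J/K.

For an isothermal ideal gas ΔS_gas = nR ln(P₁/P₂) = 1.85 × 8.314 × ln(374/1150) = -17.3 J/K.

ΔS_gas = -17.3 J/K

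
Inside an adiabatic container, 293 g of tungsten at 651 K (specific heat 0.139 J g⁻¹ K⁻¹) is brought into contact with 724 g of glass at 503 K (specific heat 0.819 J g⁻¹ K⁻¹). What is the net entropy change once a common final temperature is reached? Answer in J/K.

Energy balance: T_f = (m₁c₁T₁ + m₂c₂T₂)/(m₁c₁ + m₂c₂) = 512.51 K.
ΔS₁ = m₁c₁ ln(T_f/T₁) = 40.727 × ln(512.51/651) = -9.741 J/K.
ΔS₂ = m₂c₂ ln(T_f/T₂) = 592.956 × ln(512.51/503) = 11.11 J/K.
ΔS_total = -9.741 + 11.11 = 1.37 J/K.

ΔS_total = 1.37 J/K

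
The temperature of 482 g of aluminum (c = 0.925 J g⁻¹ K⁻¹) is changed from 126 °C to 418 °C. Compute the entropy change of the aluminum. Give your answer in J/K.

ΔS = 245 J/K

In kelvin: T₁ = 399.15 K, T₂ = 691.15 K. ΔS = ∫dQ_rev/T = m c ln(T₂/T₁) = 482 × 0.925 × ln(691.15/399.15) = 245 J/K.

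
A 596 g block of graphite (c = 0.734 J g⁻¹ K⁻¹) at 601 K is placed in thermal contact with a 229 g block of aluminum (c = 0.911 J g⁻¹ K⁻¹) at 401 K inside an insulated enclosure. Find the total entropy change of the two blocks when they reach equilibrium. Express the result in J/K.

ΔS_total = 11 J/K

Energy balance: T_f = (m₁c₁T₁ + m₂c₂T₂)/(m₁c₁ + m₂c₂) = 536.42 K.
ΔS₁ = m₁c₁ ln(T_f/T₁) = 437.464 × ln(536.42/601) = -49.73 J/K.
ΔS₂ = m₂c₂ ln(T_f/T₂) = 208.619 × ln(536.42/401) = 60.7 J/K.
ΔS_total = -49.73 + 60.7 = 11 J/K.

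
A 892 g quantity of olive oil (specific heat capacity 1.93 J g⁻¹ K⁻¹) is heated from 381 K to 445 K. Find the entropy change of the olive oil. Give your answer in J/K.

ΔS = ∫dQ_rev/T = m c ln(T₂/T₁) = 892 × 1.93 × ln(445/381) = 267 J/K.

ΔS = 267 J/K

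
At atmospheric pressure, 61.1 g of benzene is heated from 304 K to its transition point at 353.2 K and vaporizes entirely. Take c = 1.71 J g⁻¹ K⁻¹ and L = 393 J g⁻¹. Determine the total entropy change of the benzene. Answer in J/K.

ΔS = 83.7 J/K

Warming step: ΔS₁ = m c ln(T_tr/T_i) = 61.1 × 1.71 × ln(353.2/304) = 15.67 J/K.
Phase change: ΔS₂ = +mL/T_tr = 61.1 × 393 / 353.2 = 67.98 J/K.
ΔS_total = (15.67) + (67.98) = 83.7 J/K.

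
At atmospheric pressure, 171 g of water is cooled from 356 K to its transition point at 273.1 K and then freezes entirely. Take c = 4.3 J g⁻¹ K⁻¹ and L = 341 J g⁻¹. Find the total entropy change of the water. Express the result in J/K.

ΔS = -408 J/K

Cooling step: ΔS₁ = m c ln(T_tr/T_i) = 171 × 4.3 × ln(273.1/356) = -194.9 J/K.
Phase change: ΔS₂ = −mL/T_tr = −171 × 341 / 273.1 = -213.5 J/K.
ΔS_total = (-194.9) + (-213.5) = -408 J/K.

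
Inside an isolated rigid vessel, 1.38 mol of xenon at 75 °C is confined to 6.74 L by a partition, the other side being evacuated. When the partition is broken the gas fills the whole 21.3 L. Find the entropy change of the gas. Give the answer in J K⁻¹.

ΔS_gas = 13.2 J/K

For an ideal gas in free expansion Q = 0 and W = 0, so T is unchanged.
Entropy is a state function; using a reversible isothermal path, ΔS_gas = nR ln(V₂/V₁) = 1.38 × 8.314 × ln(21.3/6.74) = 13.2 J/K.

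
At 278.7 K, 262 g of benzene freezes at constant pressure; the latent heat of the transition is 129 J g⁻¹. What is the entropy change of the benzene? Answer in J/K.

Heat released by the substance: Q = −mL = −262 × 129 = −33798 J.
At constant T, ΔS = Q_rev/T = −33798 / 278.7 = -121 J/K.

ΔS = -121 J/K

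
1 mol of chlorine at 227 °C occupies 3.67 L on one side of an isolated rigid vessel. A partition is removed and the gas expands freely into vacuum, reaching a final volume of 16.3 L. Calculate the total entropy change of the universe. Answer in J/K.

ΔS_universe = 12.4 J/K

For an ideal gas in free expansion Q = 0 and W = 0, so T is unchanged.
Entropy is a state function; using a reversible isothermal path, ΔS_gas = nR ln(V₂/V₁) = 1 × 8.314 × ln(16.3/3.67) = 12.4 J/K.
The insulated surroundings exchange no heat, so ΔS_surr = 0 and ΔS_universe = ΔS_gas.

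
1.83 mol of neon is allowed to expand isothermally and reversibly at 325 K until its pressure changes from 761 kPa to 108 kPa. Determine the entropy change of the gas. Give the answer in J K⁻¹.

ΔS_gas = 29.7 J/K

For an isothermal ideal gas ΔS_gas = nR ln(P₁/P₂) = 1.83 × 8.314 × ln(761/108) = 29.7 J/K.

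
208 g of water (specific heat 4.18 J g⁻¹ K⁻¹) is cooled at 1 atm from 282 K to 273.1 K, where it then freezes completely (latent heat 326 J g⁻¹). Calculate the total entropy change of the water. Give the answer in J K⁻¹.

Cooling step: ΔS₁ = m c ln(T_tr/T_i) = 208 × 4.18 × ln(273.1/282) = -27.88 J/K.
Phase change: ΔS₂ = −mL/T_tr = −208 × 326 / 273.1 = -248.3 J/K.
ΔS_total = (-27.88) + (-248.3) = -276 J/K.

ΔS = -276 J/K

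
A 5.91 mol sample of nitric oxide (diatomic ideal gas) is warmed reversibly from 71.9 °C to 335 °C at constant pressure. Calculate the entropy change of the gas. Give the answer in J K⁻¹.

ΔS = 97.5 J/K

In kelvin: T₁ = 345.05 K, T₂ = 608.15 K. At constant pressure, ΔS = nC_p ln(T₂/T₁) with C_p = 7R/2 = 29.1 J mol⁻¹ K⁻¹.
ΔS = 5.91 × 29.1 × ln(608.15/345.05) = 97.5 J/K.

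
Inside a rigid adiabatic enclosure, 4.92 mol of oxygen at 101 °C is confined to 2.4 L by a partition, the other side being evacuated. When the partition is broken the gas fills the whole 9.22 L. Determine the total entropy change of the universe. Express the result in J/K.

No heat is exchanged and no work is done, so the ideal-gas temperature stays constant.
Entropy is a state function; using a reversible isothermal path, ΔS_gas = nR ln(V₂/V₁) = 4.92 × 8.314 × ln(9.22/2.4) = 55.1 J/K.
The insulated surroundings exchange no heat, so ΔS_surr = 0 and ΔS_universe = ΔS_gas.

ΔS_universe = 55.1 J/K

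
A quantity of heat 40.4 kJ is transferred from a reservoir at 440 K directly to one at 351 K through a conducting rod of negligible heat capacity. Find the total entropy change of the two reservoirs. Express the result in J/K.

ΔS_hot = −Q/T_H = −40400/440 = -91.82 J/K and ΔS_cold = +Q/T_C = 40400/351 = 115.1 J/K.
ΔS_total = -91.82 + 115.1 = 23.3 J/K, positive as the second law requires.

ΔS_total = 23.3 J/K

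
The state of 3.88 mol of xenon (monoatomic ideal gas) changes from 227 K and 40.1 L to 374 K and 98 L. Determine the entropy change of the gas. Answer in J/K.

ΔS = 53 J/K

Entropy is a state function: ΔS = nC_V ln(T₂/T₁) + nR ln(V₂/V₁), with C_V = 3R/2 = 12.47 J mol⁻¹ K⁻¹ for a monoatomic ideal gas.
ΔS = 3.88 × [12.47 × ln(374/227) + 8.314 × ln(98/40.1)] = 53 J/K.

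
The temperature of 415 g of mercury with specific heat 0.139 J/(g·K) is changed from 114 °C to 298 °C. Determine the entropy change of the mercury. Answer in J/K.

In kelvin: T₁ = 387.15 K, T₂ = 571.15 K. ΔS = ∫dQ_rev/T = m c ln(T₂/T₁) = 415 × 0.139 × ln(571.15/387.15) = 22.4 J/K.

ΔS = 22.4 J/K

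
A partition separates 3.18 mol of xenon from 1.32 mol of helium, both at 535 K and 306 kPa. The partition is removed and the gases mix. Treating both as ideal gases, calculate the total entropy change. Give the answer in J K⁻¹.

Mole fractions: x_A = 3.18/4.5 = 0.707, x_B = 0.293.
ΔS_mix = −R(n_A ln x_A + n_B ln x_B) = −8.314 × (3.18 ln 0.707 + 1.32 ln 0.293) = 22.6 J/K.

ΔS_mix = 22.6 J/K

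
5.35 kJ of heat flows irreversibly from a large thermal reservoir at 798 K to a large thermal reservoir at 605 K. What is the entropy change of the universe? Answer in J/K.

ΔS_hot = −Q/T_H = −5350/798 = -6.704 J/K and ΔS_cold = +Q/T_C = 5350/605 = 8.843 J/K.
ΔS_total = -6.704 + 8.843 = 2.14 J/K, positive as the second law requires.

ΔS_total = 2.14 J/K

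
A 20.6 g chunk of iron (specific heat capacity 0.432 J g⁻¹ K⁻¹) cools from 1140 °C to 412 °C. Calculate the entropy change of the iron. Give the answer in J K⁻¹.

ΔS = -6.44 J/K

In kelvin: T₁ = 1413.15 K, T₂ = 685.15 K. ΔS = ∫dQ_rev/T = m c ln(T₂/T₁) = 20.6 × 0.432 × ln(685.15/1413.15) = -6.44 J/K.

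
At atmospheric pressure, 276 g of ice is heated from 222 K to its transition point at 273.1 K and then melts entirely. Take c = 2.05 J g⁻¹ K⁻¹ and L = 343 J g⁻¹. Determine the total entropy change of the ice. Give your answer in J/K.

Warming step: ΔS₁ = m c ln(T_tr/T_i) = 276 × 2.05 × ln(273.1/222) = 117.2 J/K.
Phase change: ΔS₂ = +mL/T_tr = 276 × 343 / 273.1 = 346.6 J/K.
ΔS_total = (117.2) + (346.6) = 464 J/K.

ΔS = 464 J/K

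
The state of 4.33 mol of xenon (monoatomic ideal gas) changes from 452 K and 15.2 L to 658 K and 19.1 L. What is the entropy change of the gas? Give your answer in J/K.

Entropy is a state function: ΔS = nC_V ln(T₂/T₁) + nR ln(V₂/V₁), with C_V = 3R/2 = 12.47 J mol⁻¹ K⁻¹ for a monoatomic ideal gas.
ΔS = 4.33 × [12.47 × ln(658/452) + 8.314 × ln(19.1/15.2)] = 28.5 J/K.

ΔS = 28.5 J/K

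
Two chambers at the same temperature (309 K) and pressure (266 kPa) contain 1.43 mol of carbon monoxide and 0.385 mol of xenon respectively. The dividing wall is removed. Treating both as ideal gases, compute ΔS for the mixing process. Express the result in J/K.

ΔS_mix = 7.8 J/K

Mole fractions: x_A = 1.43/1.81 = 0.788, x_B = 0.212.
ΔS_mix = −R(n_A ln x_A + n_B ln x_B) = −8.314 × (1.43 ln 0.788 + 0.385 ln 0.212) = 7.8 J/K.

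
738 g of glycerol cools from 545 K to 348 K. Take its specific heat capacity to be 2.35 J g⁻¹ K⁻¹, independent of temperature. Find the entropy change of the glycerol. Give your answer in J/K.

ΔS = ∫dQ_rev/T = m c ln(T₂/T₁) = 738 × 2.35 × ln(348/545) = -778 J/K.

ΔS = -778 J/K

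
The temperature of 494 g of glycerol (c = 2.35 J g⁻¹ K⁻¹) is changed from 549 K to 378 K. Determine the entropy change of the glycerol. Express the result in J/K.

ΔS = ∫dQ_rev/T = m c ln(T₂/T₁) = 494 × 2.35 × ln(378/549) = -433 J/K.

ΔS = -433 J/K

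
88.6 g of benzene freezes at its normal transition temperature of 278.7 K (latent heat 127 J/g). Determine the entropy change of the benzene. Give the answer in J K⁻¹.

ΔS = -40.4 J/K

Heat released by the substance: Q = −mL = −88.6 × 127 = −11252.2 J.
At constant T, ΔS = Q_rev/T = −11252.2 / 278.7 = -40.4 J/K.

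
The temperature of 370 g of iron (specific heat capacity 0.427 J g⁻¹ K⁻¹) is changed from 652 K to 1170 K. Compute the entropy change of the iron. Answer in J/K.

ΔS = ∫dQ_rev/T = m c ln(T₂/T₁) = 370 × 0.427 × ln(1170/652) = 92.4 J/K.

ΔS = 92.4 J/K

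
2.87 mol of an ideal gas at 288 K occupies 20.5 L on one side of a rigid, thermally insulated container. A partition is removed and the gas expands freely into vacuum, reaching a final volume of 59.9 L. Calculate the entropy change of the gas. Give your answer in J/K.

ΔS_gas = 25.6 J/K

For an ideal gas in free expansion Q = 0 and W = 0, so T is unchanged.
Entropy is a state function; using a reversible isothermal path, ΔS_gas = nR ln(V₂/V₁) = 2.87 × 8.314 × ln(59.9/20.5) = 25.6 J/K.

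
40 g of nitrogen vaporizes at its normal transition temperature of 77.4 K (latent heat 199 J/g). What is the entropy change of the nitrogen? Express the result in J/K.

Heat absorbed by the substance: Q = mL = 40 × 199 = 7960 J.
At constant T, ΔS = Q_rev/T = 7960 / 77.4 = 103 J/K.

ΔS = 103 J/K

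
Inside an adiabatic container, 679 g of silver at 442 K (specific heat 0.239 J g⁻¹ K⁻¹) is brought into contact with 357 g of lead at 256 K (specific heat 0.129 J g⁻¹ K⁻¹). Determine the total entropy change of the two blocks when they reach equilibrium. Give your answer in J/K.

ΔS_total = 4.81 J/K

Energy balance: T_f = (m₁c₁T₁ + m₂c₂T₂)/(m₁c₁ + m₂c₂) = 400.88 K.
ΔS₁ = m₁c₁ ln(T_f/T₁) = 162.281 × ln(400.88/442) = -15.84 J/K.
ΔS₂ = m₂c₂ ln(T_f/T₂) = 46.053 × ln(400.88/256) = 20.65 J/K.
ΔS_total = -15.84 + 20.65 = 4.81 J/K.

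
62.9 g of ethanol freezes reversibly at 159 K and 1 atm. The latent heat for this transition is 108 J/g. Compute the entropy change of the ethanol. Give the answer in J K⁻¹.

ΔS = -42.7 J/K

Heat released by the substance: Q = −mL = −62.9 × 108 = −6793.2 J.
At constant T, ΔS = Q_rev/T = −6793.2 / 159 = -42.7 J/K.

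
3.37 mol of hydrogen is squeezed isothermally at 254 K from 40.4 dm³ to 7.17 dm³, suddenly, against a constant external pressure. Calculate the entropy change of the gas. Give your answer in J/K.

ΔS_gas = -48.4 J/K

Entropy is a state function, so ΔS_gas depends only on the end states.
For an isothermal ideal gas ΔS_gas = nR ln(V₂/V₁) = 3.37 × 8.314 × ln(7.17/40.4) = -48.4 J/K.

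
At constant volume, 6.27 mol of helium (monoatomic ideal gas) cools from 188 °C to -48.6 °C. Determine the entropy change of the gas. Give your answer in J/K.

In kelvin: T₁ = 461.15 K, T₂ = 224.55 K. At constant volume, ΔS = nC_V ln(T₂/T₁) with C_V = 3R/2 = 12.47 J mol⁻¹ K⁻¹.
ΔS = 6.27 × 12.47 × ln(224.55/461.15) = -56.3 J/K.

ΔS = -56.3 J/K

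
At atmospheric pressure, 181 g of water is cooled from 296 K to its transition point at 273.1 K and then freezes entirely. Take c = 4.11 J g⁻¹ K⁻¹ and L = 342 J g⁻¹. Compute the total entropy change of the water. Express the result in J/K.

Cooling step: ΔS₁ = m c ln(T_tr/T_i) = 181 × 4.11 × ln(273.1/296) = -59.9 J/K.
Phase change: ΔS₂ = −mL/T_tr = −181 × 342 / 273.1 = -226.7 J/K.
ΔS_total = (-59.9) + (-226.7) = -287 J/K.

ΔS = -287 J/K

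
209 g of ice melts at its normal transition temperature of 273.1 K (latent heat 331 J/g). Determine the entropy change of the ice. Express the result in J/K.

Heat absorbed by the substance: Q = mL = 209 × 331 = 69179 J.
At constant T, ΔS = Q_rev/T = 69179 / 273.1 = 253 J/K.

ΔS = 253 J/K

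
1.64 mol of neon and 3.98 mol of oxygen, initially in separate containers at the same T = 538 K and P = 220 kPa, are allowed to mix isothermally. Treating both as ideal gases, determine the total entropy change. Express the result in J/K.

Mole fractions: x_A = 1.64/5.62 = 0.292, x_B = 0.708.
ΔS_mix = −R(n_A ln x_A + n_B ln x_B) = −8.314 × (1.64 ln 0.292 + 3.98 ln 0.708) = 28.2 J/K.

ΔS_mix = 28.2 J/K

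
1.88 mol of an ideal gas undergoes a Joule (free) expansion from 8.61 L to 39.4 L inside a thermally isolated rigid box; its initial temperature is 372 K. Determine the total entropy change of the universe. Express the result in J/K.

For an ideal gas in free expansion Q = 0 and W = 0, so T is unchanged.
Entropy is a state function; using a reversible isothermal path, ΔS_gas = nR ln(V₂/V₁) = 1.88 × 8.314 × ln(39.4/8.61) = 23.8 J/K.
The insulated surroundings exchange no heat, so ΔS_surr = 0 and ΔS_universe = ΔS_gas.

ΔS_universe = 23.8 J/K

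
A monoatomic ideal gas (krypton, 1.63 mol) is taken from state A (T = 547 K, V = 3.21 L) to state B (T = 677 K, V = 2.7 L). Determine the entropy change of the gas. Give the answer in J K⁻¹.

Entropy is a state function: ΔS = nC_V ln(T₂/T₁) + nR ln(V₂/V₁), with C_V = 3R/2 = 12.47 J mol⁻¹ K⁻¹ for a monoatomic ideal gas.
ΔS = 1.63 × [12.47 × ln(677/547) + 8.314 × ln(2.7/3.21)] = 1.99 J/K.

ΔS = 1.99 J/K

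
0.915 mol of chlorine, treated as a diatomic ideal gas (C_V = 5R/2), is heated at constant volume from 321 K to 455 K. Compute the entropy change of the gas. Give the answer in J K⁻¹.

At constant volume, ΔS = nC_V ln(T₂/T₁) with C_V = 5R/2 = 20.79 J mol⁻¹ K⁻¹.
ΔS = 0.915 × 20.79 × ln(455/321) = 6.63 J/K.

ΔS = 6.63 J/K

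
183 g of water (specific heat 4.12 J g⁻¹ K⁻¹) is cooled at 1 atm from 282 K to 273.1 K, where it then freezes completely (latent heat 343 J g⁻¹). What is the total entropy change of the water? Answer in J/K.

Cooling step: ΔS₁ = m c ln(T_tr/T_i) = 183 × 4.12 × ln(273.1/282) = -24.18 J/K.
Phase change: ΔS₂ = −mL/T_tr = −183 × 343 / 273.1 = -229.8 J/K.
ΔS_total = (-24.18) + (-229.8) = -254 J/K.

ΔS = -254 J/K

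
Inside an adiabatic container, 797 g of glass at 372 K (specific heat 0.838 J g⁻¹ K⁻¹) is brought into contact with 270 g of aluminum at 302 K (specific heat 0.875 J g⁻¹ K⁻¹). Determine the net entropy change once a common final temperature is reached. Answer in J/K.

Energy balance: T_f = (m₁c₁T₁ + m₂c₂T₂)/(m₁c₁ + m₂c₂) = 353.71 K.
ΔS₁ = m₁c₁ ln(T_f/T₁) = 667.886 × ln(353.71/372) = -33.674 J/K.
ΔS₂ = m₂c₂ ln(T_f/T₂) = 236.25 × ln(353.71/302) = 37.339 J/K.
ΔS_total = -33.674 + 37.339 = 3.66 J/K.

ΔS_total = 3.66 J/K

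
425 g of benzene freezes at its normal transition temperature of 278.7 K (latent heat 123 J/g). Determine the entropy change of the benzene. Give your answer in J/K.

Heat released by the substance: Q = −mL = −425 × 123 = −52275 J.
At constant T, ΔS = Q_rev/T = −52275 / 278.7 = -188 J/K.

ΔS = -188 J/K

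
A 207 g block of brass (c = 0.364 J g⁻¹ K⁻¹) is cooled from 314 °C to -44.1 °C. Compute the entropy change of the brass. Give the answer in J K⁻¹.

In kelvin: T₁ = 587.15 K, T₂ = 229.05 K. ΔS = ∫dQ_rev/T = m c ln(T₂/T₁) = 207 × 0.364 × ln(229.05/587.15) = -70.9 J/K.

ΔS = -70.9 J/K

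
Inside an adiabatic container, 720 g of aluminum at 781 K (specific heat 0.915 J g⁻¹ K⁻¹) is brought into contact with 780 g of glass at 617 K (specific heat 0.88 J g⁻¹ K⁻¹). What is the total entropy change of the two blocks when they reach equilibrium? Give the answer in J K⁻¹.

Energy balance: T_f = (m₁c₁T₁ + m₂c₂T₂)/(m₁c₁ + m₂c₂) = 697.32 K.
ΔS₁ = m₁c₁ ln(T_f/T₁) = 658.8 × ln(697.32/781) = -74.665 J/K.
ΔS₂ = m₂c₂ ln(T_f/T₂) = 686.4 × ln(697.32/617) = 83.996 J/K.
ΔS_total = -74.665 + 83.996 = 9.33 J/K.

ΔS_total = 9.33 J/K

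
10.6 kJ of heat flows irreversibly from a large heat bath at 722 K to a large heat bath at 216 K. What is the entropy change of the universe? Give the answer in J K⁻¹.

ΔS_total = 34.4 J/K

ΔS_hot = −Q/T_H = −10600/722 = -14.68 J/K and ΔS_cold = +Q/T_C = 10600/216 = 49.07 J/K.
ΔS_total = -14.68 + 49.07 = 34.4 J/K, positive as the second law requires.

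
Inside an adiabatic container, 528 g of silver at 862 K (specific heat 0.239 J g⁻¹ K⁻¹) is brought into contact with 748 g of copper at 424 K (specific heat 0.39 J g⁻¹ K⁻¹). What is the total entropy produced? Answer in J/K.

ΔS_total = 23.9 J/K

Energy balance: T_f = (m₁c₁T₁ + m₂c₂T₂)/(m₁c₁ + m₂c₂) = 556.26 K.
ΔS₁ = m₁c₁ ln(T_f/T₁) = 126.192 × ln(556.26/862) = -55.28 J/K.
ΔS₂ = m₂c₂ ln(T_f/T₂) = 291.72 × ln(556.26/424) = 79.2 J/K.
ΔS_total = -55.28 + 79.2 = 23.9 J/K.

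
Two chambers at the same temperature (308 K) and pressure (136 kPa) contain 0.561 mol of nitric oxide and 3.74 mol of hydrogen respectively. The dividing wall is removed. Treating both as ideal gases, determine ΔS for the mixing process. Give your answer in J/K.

ΔS_mix = 13.8 J/K

Mole fractions: x_A = 0.561/4.3 = 0.13, x_B = 0.87.
ΔS_mix = −R(n_A ln x_A + n_B ln x_B) = −8.314 × (0.561 ln 0.13 + 3.74 ln 0.87) = 13.8 J/K.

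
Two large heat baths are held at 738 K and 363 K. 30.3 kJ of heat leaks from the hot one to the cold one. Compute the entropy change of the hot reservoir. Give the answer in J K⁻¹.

The hot reservoir loses heat Q, so ΔS_hot = −Q/T_H = −30300/738 = -41.1 J/K.

ΔS_hot = -41.1 J/K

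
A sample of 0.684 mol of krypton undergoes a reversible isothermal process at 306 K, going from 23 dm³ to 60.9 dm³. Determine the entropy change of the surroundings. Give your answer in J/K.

ΔS_surr = -5.54 J/K

For an isothermal ideal gas ΔS_gas = nR ln(V₂/V₁) = 0.684 × 8.314 × ln(60.9/23) = 5.54 J/K.
The process is reversible, so ΔS_surr = −ΔS_gas = -5.54 J/K and ΔS_universe = 0.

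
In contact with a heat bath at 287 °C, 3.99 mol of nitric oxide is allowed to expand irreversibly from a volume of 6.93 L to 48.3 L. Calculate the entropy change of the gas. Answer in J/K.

Entropy is a state function, so ΔS_gas depends only on the end states.
For an isothermal ideal gas ΔS_gas = nR ln(V₂/V₁) = 3.99 × 8.314 × ln(48.3/6.93) = 64.4 J/K.

ΔS_gas = 64.4 J/K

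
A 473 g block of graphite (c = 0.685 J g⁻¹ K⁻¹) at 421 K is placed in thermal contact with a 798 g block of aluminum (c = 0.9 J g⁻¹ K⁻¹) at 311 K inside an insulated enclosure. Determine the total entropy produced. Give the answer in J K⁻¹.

ΔS_total = 10.6 J/K

Energy balance: T_f = (m₁c₁T₁ + m₂c₂T₂)/(m₁c₁ + m₂c₂) = 345.2 K.
ΔS₁ = m₁c₁ ln(T_f/T₁) = 324.005 × ln(345.2/421) = -64.32 J/K.
ΔS₂ = m₂c₂ ln(T_f/T₂) = 718.2 × ln(345.2/311) = 74.92 J/K.
ΔS_total = -64.32 + 74.92 = 10.6 J/K.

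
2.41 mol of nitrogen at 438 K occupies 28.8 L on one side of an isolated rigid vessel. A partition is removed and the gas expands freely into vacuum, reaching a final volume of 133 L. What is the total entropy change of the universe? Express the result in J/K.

For an ideal gas in free expansion Q = 0 and W = 0, so T is unchanged.
Entropy is a state function; using a reversible isothermal path, ΔS_gas = nR ln(V₂/V₁) = 2.41 × 8.314 × ln(133/28.8) = 30.7 J/K.
The insulated surroundings exchange no heat, so ΔS_surr = 0 and ΔS_universe = ΔS_gas.

ΔS_universe = 30.7 J/K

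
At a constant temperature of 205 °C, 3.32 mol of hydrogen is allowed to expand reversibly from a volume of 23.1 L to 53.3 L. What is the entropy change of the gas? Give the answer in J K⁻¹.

ΔS_gas = 23.1 J/K

For an isothermal ideal gas ΔS_gas = nR ln(V₂/V₁) = 3.32 × 8.314 × ln(53.3/23.1) = 23.1 J/K.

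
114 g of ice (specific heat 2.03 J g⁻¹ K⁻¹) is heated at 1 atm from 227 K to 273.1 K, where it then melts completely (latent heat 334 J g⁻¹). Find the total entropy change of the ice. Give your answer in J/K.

Warming step: ΔS₁ = m c ln(T_tr/T_i) = 114 × 2.03 × ln(273.1/227) = 42.79 J/K.
Phase change: ΔS₂ = +mL/T_tr = 114 × 334 / 273.1 = 139.4 J/K.
ΔS_total = (42.79) + (139.4) = 182 J/K.

ΔS = 182 J/K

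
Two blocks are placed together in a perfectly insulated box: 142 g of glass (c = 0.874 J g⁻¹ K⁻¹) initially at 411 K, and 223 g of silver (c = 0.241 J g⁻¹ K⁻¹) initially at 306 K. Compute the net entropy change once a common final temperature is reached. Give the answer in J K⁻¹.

ΔS_total = 1.57 J/K

Energy balance: T_f = (m₁c₁T₁ + m₂c₂T₂)/(m₁c₁ + m₂c₂) = 379.27 K.
ΔS₁ = m₁c₁ ln(T_f/T₁) = 124.108 × ln(379.27/411) = -9.971 J/K.
ΔS₂ = m₂c₂ ln(T_f/T₂) = 53.743 × ln(379.27/306) = 11.54 J/K.
ΔS_total = -9.971 + 11.54 = 1.57 J/K.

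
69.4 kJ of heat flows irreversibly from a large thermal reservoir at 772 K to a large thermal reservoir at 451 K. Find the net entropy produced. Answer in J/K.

ΔS_total = 64 J/K

ΔS_hot = −Q/T_H = −69400/772 = -89.9 J/K and ΔS_cold = +Q/T_C = 69400/451 = 153.9 J/K.
ΔS_total = -89.9 + 153.9 = 64 J/K, positive as the second law requires.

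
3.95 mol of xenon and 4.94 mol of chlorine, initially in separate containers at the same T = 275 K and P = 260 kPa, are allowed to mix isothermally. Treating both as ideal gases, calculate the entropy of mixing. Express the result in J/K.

Mole fractions: x_A = 3.95/8.89 = 0.444, x_B = 0.556.
ΔS_mix = −R(n_A ln x_A + n_B ln x_B) = −8.314 × (3.95 ln 0.444 + 4.94 ln 0.556) = 50.8 J/K.

ΔS_mix = 50.8 J/K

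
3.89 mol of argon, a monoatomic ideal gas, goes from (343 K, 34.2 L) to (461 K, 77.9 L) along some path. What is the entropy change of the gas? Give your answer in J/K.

ΔS = 41 J/K

Entropy is a state function: ΔS = nC_V ln(T₂/T₁) + nR ln(V₂/V₁), with C_V = 3R/2 = 12.47 J mol⁻¹ K⁻¹ for a monoatomic ideal gas.
ΔS = 3.89 × [12.47 × ln(461/343) + 8.314 × ln(77.9/34.2)] = 41 J/K.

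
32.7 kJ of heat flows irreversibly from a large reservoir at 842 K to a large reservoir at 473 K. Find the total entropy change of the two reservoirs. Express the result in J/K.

ΔS_hot = −Q/T_H = −32700/842 = -38.84 J/K and ΔS_cold = +Q/T_C = 32700/473 = 69.13 J/K.
ΔS_total = -38.84 + 69.13 = 30.3 J/K, positive as the second law requires.

ΔS_total = 30.3 J/K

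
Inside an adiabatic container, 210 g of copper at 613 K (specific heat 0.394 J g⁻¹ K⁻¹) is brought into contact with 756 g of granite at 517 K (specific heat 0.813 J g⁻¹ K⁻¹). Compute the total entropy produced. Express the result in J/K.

ΔS_total = 1.1 J/K

Energy balance: T_f = (m₁c₁T₁ + m₂c₂T₂)/(m₁c₁ + m₂c₂) = 528.39 K.
ΔS₁ = m₁c₁ ln(T_f/T₁) = 82.74 × ln(528.39/613) = -12.29 J/K.
ΔS₂ = m₂c₂ ln(T_f/T₂) = 614.628 × ln(528.39/517) = 13.39 J/K.
ΔS_total = -12.29 + 13.39 = 1.1 J/K.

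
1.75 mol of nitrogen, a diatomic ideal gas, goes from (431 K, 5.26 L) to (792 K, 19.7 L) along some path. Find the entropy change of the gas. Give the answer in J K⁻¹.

Entropy is a state function: ΔS = nC_V ln(T₂/T₁) + nR ln(V₂/V₁), with C_V = 5R/2 = 20.79 J mol⁻¹ K⁻¹ for a diatomic ideal gas.
ΔS = 1.75 × [20.79 × ln(792/431) + 8.314 × ln(19.7/5.26)] = 41.3 J/K.

ΔS = 41.3 J/K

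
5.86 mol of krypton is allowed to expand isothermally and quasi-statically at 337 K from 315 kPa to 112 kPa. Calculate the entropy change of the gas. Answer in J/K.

For an isothermal ideal gas ΔS_gas = nR ln(P₁/P₂) = 5.86 × 8.314 × ln(315/112) = 50.4 J/K.

ΔS_gas = 50.4 J/K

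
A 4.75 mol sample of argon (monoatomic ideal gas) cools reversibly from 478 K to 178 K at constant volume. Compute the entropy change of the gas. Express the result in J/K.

ΔS = -58.5 J/K

At constant volume, ΔS = nC_V ln(T₂/T₁) with C_V = 3R/2 = 12.47 J mol⁻¹ K⁻¹.
ΔS = 4.75 × 12.47 × ln(178/478) = -58.5 J/K.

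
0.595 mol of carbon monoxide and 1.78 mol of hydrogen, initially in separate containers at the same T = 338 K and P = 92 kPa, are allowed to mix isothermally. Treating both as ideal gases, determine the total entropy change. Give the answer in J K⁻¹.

ΔS_mix = 11.1 J/K

Mole fractions: x_A = 0.595/2.38 = 0.251, x_B = 0.749.
ΔS_mix = −R(n_A ln x_A + n_B ln x_B) = −8.314 × (0.595 ln 0.251 + 1.78 ln 0.749) = 11.1 J/K.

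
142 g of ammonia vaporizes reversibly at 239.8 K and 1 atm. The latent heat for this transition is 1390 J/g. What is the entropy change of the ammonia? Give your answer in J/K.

Heat absorbed by the substance: Q = mL = 142 × 1390 = 197380 J.
At constant T, ΔS = Q_rev/T = 197380 / 239.8 = 823 J/K.

ΔS = 823 J/K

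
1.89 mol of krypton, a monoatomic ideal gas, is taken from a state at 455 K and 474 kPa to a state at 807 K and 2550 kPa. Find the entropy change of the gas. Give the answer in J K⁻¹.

ΔS = -3.93 J/K

ΔS = nC_p ln(T₂/T₁) − nR ln(P₂/P₁), with C_p = 5R/2 = 20.79 J mol⁻¹ K⁻¹ for a monoatomic ideal gas.
ΔS = 1.89 × [20.79 × ln(807/455) − 8.314 × ln(2550/474)] = -3.93 J/K.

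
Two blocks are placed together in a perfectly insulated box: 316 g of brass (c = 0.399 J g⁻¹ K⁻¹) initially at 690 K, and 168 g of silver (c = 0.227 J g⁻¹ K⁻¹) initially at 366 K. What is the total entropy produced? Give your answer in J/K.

ΔS_total = 5.22 J/K

Energy balance: T_f = (m₁c₁T₁ + m₂c₂T₂)/(m₁c₁ + m₂c₂) = 614.76 K.
ΔS₁ = m₁c₁ ln(T_f/T₁) = 126.084 × ln(614.76/690) = -14.56 J/K.
ΔS₂ = m₂c₂ ln(T_f/T₂) = 38.136 × ln(614.76/366) = 19.78 J/K.
ΔS_total = -14.56 + 19.78 = 5.22 J/K.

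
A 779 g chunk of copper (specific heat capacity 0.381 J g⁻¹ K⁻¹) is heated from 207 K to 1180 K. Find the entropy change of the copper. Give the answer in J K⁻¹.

ΔS = ∫dQ_rev/T = m c ln(T₂/T₁) = 779 × 0.381 × ln(1180/207) = 517 J/K.

ΔS = 517 J/K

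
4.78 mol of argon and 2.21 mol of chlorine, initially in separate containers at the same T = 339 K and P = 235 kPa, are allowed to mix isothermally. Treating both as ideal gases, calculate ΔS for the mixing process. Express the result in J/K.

ΔS_mix = 36.3 J/K

Mole fractions: x_A = 4.78/6.99 = 0.684, x_B = 0.316.
ΔS_mix = −R(n_A ln x_A + n_B ln x_B) = −8.314 × (4.78 ln 0.684 + 2.21 ln 0.316) = 36.3 J/K.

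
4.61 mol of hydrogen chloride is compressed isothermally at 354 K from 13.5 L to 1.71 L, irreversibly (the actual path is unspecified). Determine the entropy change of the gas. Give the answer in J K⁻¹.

ΔS_gas = -79.2 J/K

Entropy is a state function, so ΔS_gas depends only on the end states.
For an isothermal ideal gas ΔS_gas = nR ln(V₂/V₁) = 4.61 × 8.314 × ln(1.71/13.5) = -79.2 J/K.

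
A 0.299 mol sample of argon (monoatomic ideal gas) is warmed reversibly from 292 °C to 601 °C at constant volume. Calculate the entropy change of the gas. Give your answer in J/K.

In kelvin: T₁ = 565.15 K, T₂ = 874.15 K. At constant volume, ΔS = nC_V ln(T₂/T₁) with C_V = 3R/2 = 12.47 J mol⁻¹ K⁻¹.
ΔS = 0.299 × 12.47 × ln(874.15/565.15) = 1.63 J/K.

ΔS = 1.63 J/K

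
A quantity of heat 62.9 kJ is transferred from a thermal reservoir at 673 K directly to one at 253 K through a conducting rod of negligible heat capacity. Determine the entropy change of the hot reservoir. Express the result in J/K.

The hot reservoir loses heat Q, so ΔS_hot = −Q/T_H = −62900/673 = -93.5 J/K.

ΔS_hot = -93.5 J/K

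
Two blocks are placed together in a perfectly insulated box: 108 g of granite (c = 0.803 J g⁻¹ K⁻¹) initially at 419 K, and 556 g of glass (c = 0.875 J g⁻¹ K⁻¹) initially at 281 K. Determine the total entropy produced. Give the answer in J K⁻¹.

Energy balance: T_f = (m₁c₁T₁ + m₂c₂T₂)/(m₁c₁ + m₂c₂) = 301.88 K.
ΔS₁ = m₁c₁ ln(T_f/T₁) = 86.724 × ln(301.88/419) = -28.432 J/K.
ΔS₂ = m₂c₂ ln(T_f/T₂) = 486.5 × ln(301.88/281) = 34.867 J/K.
ΔS_total = -28.432 + 34.867 = 6.43 J/K.

ΔS_total = 6.43 J/K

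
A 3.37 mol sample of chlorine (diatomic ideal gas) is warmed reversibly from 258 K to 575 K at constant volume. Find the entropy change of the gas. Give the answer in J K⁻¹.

At constant volume, ΔS = nC_V ln(T₂/T₁) with C_V = 5R/2 = 20.79 J mol⁻¹ K⁻¹.
ΔS = 3.37 × 20.79 × ln(575/258) = 56.1 J/K.

ΔS = 56.1 J/K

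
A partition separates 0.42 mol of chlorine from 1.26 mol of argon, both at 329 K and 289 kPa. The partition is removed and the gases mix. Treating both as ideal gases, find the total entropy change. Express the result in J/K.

Mole fractions: x_A = 0.42/1.68 = 0.25, x_B = 0.75.
ΔS_mix = −R(n_A ln x_A + n_B ln x_B) = −8.314 × (0.42 ln 0.25 + 1.26 ln 0.75) = 7.85 J/K.

ΔS_mix = 7.85 J/K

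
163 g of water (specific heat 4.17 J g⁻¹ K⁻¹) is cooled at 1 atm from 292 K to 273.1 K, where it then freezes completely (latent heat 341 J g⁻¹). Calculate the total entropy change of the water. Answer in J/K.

Cooling step: ΔS₁ = m c ln(T_tr/T_i) = 163 × 4.17 × ln(273.1/292) = -45.48 J/K.
Phase change: ΔS₂ = −mL/T_tr = −163 × 341 / 273.1 = -203.5 J/K.
ΔS_total = (-45.48) + (-203.5) = -249 J/K.

ΔS = -249 J/K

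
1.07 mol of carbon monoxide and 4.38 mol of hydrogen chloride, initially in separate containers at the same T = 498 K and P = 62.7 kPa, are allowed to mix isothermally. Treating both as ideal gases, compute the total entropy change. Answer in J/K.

Mole fractions: x_A = 1.07/5.45 = 0.196, x_B = 0.804.
ΔS_mix = −R(n_A ln x_A + n_B ln x_B) = −8.314 × (1.07 ln 0.196 + 4.38 ln 0.804) = 22.4 J/K.

ΔS_mix = 22.4 J/K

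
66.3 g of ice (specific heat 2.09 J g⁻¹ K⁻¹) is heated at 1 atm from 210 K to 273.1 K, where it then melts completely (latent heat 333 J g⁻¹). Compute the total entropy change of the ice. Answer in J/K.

ΔS = 117 J/K

Warming step: ΔS₁ = m c ln(T_tr/T_i) = 66.3 × 2.09 × ln(273.1/210) = 36.41 J/K.
Phase change: ΔS₂ = +mL/T_tr = 66.3 × 333 / 273.1 = 80.84 J/K.
ΔS_total = (36.41) + (80.84) = 117 J/K.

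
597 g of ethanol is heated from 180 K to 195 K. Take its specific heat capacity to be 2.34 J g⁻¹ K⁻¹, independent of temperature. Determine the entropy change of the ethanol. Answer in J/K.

ΔS = 112 J/K

ΔS = ∫dQ_rev/T = m c ln(T₂/T₁) = 597 × 2.34 × ln(195/180) = 112 J/K.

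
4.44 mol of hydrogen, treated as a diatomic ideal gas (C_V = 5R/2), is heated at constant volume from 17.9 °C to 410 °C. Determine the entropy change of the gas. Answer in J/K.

ΔS = 78.7 J/K

In kelvin: T₁ = 291.05 K, T₂ = 683.15 K. At constant volume, ΔS = nC_V ln(T₂/T₁) with C_V = 5R/2 = 20.79 J mol⁻¹ K⁻¹.
ΔS = 4.44 × 20.79 × ln(683.15/291.05) = 78.7 J/K.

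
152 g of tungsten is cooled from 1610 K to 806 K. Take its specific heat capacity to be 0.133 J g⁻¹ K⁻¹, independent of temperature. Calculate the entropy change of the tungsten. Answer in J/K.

ΔS = ∫dQ_rev/T = m c ln(T₂/T₁) = 152 × 0.133 × ln(806/1610) = -14 J/K.

ΔS = -14 J/K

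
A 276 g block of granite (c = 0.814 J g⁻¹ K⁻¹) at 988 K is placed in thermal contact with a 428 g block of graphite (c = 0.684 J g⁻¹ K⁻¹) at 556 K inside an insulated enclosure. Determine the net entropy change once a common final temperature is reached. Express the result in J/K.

ΔS_total = 21.3 J/K

Energy balance: T_f = (m₁c₁T₁ + m₂c₂T₂)/(m₁c₁ + m₂c₂) = 743.58 K.
ΔS₁ = m₁c₁ ln(T_f/T₁) = 224.664 × ln(743.58/988) = -63.852 J/K.
ΔS₂ = m₂c₂ ln(T_f/T₂) = 292.752 × ln(743.58/556) = 85.104 J/K.
ΔS_total = -63.852 + 85.104 = 21.3 J/K.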